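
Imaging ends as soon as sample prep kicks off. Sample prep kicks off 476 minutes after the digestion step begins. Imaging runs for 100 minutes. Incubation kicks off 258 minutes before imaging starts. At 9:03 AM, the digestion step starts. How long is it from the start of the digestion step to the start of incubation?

1 h 58 min

Sample prep starts at 9:03 AM + 476 min = 4:59 PM.
So imaging ends at 4:59 PM.
Imaging starts at 4:59 PM − 100 min = 3:19 PM.
Incubation starts at 3:19 PM − 258 min = 11:01 AM.
From 9:03 AM to 11:01 AM is 1 h 58 min.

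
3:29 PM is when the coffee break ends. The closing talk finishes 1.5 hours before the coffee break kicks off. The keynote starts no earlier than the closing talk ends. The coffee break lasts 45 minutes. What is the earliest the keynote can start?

1:14 PM

The coffee break starts at 3:29 PM − 45 min = 2:44 PM.
The closing talk ends at 2:44 PM − 90 min = 1:14 PM.
The keynote is bounded by the closing talk, so the earliest it can start is 1:14 PM.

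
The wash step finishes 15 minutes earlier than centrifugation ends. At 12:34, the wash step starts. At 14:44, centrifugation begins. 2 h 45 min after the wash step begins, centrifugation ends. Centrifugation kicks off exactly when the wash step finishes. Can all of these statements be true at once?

Centrifugation ends at 12:34 + 165 min = 15:19.
The wash step ends at 15:19 − 15 min = 15:04.
So centrifugation starts at 15:04.
But centrifugation is also said to start at 14:44 — a 20-minute conflict.

No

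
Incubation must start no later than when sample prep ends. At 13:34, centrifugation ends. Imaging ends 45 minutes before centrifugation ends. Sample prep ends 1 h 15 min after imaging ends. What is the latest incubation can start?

14:04

Imaging ends at 13:34 − 45 min = 12:49.
Sample prep ends at 12:49 + 75 min = 14:04.
Incubation is bounded by sample prep, so the latest it can start is 14:04.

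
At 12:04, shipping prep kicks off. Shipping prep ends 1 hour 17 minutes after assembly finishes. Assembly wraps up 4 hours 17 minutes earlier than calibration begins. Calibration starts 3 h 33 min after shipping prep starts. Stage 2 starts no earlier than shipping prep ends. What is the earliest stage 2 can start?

12:37

Calibration starts at 12:04 + 213 min = 15:37.
Assembly ends at 15:37 − 257 min = 11:20.
Shipping prep ends at 11:20 + 77 min = 12:37.
Stage 2 is bounded by shipping prep, so the earliest it can start is 12:37.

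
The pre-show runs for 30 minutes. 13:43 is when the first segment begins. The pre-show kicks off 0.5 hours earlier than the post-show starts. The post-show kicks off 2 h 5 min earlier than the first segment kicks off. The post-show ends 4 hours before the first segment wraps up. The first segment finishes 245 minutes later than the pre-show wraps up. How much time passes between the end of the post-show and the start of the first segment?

120 minutes

The post-show starts at 13:43 − 125 min = 11:38.
The pre-show starts at 11:38 − 30 min = 11:08.
The pre-show ends at 11:08 + 30 min = 11:38.
The first segment ends at 11:38 + 245 min = 15:43.
The post-show ends at 15:43 − 240 min = 11:43.
From 11:43 to 13:43 is 120 minutes.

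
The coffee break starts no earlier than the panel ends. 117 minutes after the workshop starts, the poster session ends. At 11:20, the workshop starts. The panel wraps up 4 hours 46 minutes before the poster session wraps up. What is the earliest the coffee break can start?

08:31

The poster session ends at 11:20 + 117 min = 13:17.
The panel ends at 13:17 − 286 min = 08:31.
The coffee break is bounded by the panel, so the earliest it can start is 08:31.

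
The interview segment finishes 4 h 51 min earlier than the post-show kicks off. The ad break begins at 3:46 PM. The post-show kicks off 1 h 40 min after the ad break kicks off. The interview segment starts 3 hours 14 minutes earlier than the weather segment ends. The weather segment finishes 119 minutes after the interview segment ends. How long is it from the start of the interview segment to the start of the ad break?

The post-show starts at 3:46 PM + 100 min = 5:26 PM.
The interview segment ends at 5:26 PM − 291 min = 12:35 PM.
The weather segment ends at 12:35 PM + 119 min = 2:34 PM.
The interview segment starts at 2:34 PM − 194 min = 11:20 AM.
From 11:20 AM to 3:46 PM is 266 minutes.

266 minutes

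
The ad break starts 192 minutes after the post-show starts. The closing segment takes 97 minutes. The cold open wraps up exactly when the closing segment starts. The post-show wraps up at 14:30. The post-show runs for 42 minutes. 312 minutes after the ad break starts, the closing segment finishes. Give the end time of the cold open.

20:35

The post-show starts at 14:30 − 42 min = 13:48.
The ad break starts at 13:48 + 192 min = 17:00.
The closing segment ends at 17:00 + 312 min = 22:12.
The closing segment starts at 22:12 − 97 min = 20:35.
So the cold open ends at 20:35.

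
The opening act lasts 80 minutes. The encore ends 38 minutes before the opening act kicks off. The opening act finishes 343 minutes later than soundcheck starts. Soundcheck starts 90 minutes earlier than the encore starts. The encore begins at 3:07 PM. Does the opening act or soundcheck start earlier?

Soundcheck starts at 3:07 PM − 90 min = 1:37 PM.
The opening act ends at 1:37 PM + 343 min = 7:20 PM.
The opening act starts at 7:20 PM − 80 min = 6:00 PM.
The opening act starts at 6:00 PM and soundcheck starts at 1:37 PM, so soundcheck is first.

soundcheck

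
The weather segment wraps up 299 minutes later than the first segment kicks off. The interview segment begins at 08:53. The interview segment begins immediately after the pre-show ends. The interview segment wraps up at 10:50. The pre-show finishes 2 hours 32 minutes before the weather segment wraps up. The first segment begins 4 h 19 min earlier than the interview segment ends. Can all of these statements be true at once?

The first segment starts at 10:50 − 259 min = 06:31.
The weather segment ends at 06:31 + 299 min = 11:30.
The pre-show ends at 11:30 − 152 min = 08:58.
So the interview segment starts at 08:58.
But the interview segment is also said to start at 08:53 — a 5-minute conflict.

No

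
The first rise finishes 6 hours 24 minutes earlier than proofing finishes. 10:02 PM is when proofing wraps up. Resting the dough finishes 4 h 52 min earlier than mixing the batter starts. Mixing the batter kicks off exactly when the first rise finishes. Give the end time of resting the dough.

10:46 AM

The first rise ends at 10:02 PM − 384 min = 3:38 PM.
So mixing the batter starts at 3:38 PM.
Resting the dough ends at 3:38 PM − 292 min = 10:46 AM.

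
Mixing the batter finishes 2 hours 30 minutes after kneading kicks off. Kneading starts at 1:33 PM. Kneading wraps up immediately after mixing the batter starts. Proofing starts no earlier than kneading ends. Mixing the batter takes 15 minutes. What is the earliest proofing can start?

3:48 PM

Mixing the batter ends at 1:33 PM + 150 min = 4:03 PM.
Mixing the batter starts at 4:03 PM − 15 min = 3:48 PM.
So kneading ends at 3:48 PM.
Proofing is bounded by kneading, so the earliest it can start is 3:48 PM.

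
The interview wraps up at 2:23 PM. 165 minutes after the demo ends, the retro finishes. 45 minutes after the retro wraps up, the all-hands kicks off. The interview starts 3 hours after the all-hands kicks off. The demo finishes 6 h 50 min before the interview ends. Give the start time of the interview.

The demo ends at 2:23 PM − 410 min = 7:33 AM.
The retro ends at 7:33 AM + 165 min = 10:18 AM.
The all-hands starts at 10:18 AM + 45 min = 11:03 AM.
The interview starts at 11:03 AM + 180 min = 2:03 PM.

2:03 PM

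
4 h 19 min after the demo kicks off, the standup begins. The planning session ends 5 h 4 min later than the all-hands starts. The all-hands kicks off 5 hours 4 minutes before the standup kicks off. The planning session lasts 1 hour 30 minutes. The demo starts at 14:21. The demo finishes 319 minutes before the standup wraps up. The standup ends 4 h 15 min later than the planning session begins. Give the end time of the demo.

The standup starts at 14:21 + 259 min = 18:40.
The all-hands starts at 18:40 − 304 min = 13:36.
The planning session ends at 13:36 + 304 min = 18:40.
The planning session starts at 18:40 − 90 min = 17:10.
The standup ends at 17:10 + 255 min = 21:25.
The demo ends at 21:25 − 319 min = 16:06.

16:06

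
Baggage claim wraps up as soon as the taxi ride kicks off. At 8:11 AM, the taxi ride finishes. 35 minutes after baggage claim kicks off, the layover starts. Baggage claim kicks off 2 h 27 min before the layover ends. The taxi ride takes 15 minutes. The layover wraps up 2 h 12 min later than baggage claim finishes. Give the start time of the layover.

The taxi ride starts at 8:11 AM − 15 min = 7:56 AM.
So baggage claim ends at 7:56 AM.
The layover ends at 7:56 AM + 132 min = 10:08 AM.
Baggage claim starts at 10:08 AM − 147 min = 7:41 AM.
The layover starts at 7:41 AM + 35 min = 8:16 AM.

8:16 AM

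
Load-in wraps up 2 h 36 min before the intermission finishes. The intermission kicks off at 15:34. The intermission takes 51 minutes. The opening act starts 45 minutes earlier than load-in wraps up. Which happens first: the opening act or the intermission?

the opening act

The intermission ends at 15:34 + 51 min = 16:25.
Load-in ends at 16:25 − 156 min = 13:49.
The opening act starts at 13:49 − 45 min = 13:04.
The opening act starts at 13:04 and the intermission starts at 15:34, so the opening act is first.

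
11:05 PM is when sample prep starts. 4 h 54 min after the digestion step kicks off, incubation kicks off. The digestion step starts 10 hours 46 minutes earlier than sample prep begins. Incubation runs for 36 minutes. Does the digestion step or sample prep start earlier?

The digestion step starts at 11:05 PM − 646 min = 12:19 PM.
The digestion step starts at 12:19 PM and sample prep starts at 11:05 PM, so the digestion step is first.

the digestion step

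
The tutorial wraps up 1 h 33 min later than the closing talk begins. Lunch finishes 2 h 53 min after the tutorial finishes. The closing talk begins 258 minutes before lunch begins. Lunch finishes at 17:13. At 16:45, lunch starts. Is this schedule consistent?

No

The closing talk starts at 16:45 − 258 min = 12:27.
The tutorial ends at 12:27 + 93 min = 14:00.
Lunch ends at 14:00 + 173 min = 16:53.
But lunch is also said to end at 17:13 — a 20-minute conflict.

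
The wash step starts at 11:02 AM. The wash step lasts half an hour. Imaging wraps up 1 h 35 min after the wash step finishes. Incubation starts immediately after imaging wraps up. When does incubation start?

1:07 PM

The wash step ends at 11:02 AM + 30 min = 11:32 AM.
Imaging ends at 11:32 AM + 95 min = 1:07 PM.
So incubation starts at 1:07 PM.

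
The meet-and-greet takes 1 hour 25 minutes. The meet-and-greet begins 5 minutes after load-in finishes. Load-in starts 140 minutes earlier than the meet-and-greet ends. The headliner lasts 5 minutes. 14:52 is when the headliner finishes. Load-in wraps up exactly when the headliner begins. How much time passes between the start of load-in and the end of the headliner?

55 minutes

The headliner starts at 14:52 − 5 min = 14:47.
So load-in ends at 14:47.
The meet-and-greet starts at 14:47 + 5 min = 14:52.
The meet-and-greet ends at 14:52 + 85 min = 16:17.
Load-in starts at 16:17 − 140 min = 13:57.
From 13:57 to 14:52 is 55 minutes.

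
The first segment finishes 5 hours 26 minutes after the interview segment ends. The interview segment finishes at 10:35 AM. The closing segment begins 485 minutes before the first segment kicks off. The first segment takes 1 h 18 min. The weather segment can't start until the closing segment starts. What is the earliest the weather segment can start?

The first segment ends at 10:35 AM + 326 min = 4:01 PM.
The first segment starts at 4:01 PM − 78 min = 2:43 PM.
The closing segment starts at 2:43 PM − 485 min = 6:38 AM.
The weather segment is bounded by the closing segment, so the earliest it can start is 6:38 AM.

6:38 AM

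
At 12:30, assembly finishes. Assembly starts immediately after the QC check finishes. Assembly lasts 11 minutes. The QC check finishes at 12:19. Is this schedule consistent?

Yes

Assembly starts at 12:19.
Assembly ends at 12:19 + 11 min = 12:30.
That matches the stated 12:30, so the schedule is consistent.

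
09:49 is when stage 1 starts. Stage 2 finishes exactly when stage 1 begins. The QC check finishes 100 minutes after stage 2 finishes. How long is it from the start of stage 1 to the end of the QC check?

1 h 40 min

Stage 2 ends at 09:49.
The QC check ends at 09:49 + 100 min = 11:29.
From 09:49 to 11:29 is 1 h 40 min.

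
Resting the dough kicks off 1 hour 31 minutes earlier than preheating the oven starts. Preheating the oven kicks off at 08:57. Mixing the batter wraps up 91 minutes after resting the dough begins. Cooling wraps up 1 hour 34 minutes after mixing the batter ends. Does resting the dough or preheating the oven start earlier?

resting the dough

Resting the dough starts at 08:57 − 91 min = 07:26.
Resting the dough starts at 07:26 and preheating the oven starts at 08:57, so resting the dough is first.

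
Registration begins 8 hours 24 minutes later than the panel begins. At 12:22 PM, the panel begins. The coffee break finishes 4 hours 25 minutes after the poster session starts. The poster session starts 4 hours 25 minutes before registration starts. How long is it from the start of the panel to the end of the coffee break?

8 h 24 min

Registration starts at 12:22 PM + 504 min = 8:46 PM.
The poster session starts at 8:46 PM − 265 min = 4:21 PM.
The coffee break ends at 4:21 PM + 265 min = 8:46 PM.
From 12:22 PM to 8:46 PM is 8 h 24 min.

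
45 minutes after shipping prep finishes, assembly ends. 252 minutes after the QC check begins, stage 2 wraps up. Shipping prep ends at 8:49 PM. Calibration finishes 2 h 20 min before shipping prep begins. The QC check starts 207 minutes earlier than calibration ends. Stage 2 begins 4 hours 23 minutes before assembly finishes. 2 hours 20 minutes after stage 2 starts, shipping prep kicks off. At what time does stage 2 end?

5:56 PM

Assembly ends at 8:49 PM + 45 min = 9:34 PM.
Stage 2 starts at 9:34 PM − 263 min = 5:11 PM.
Shipping prep starts at 5:11 PM + 140 min = 7:31 PM.
Calibration ends at 7:31 PM − 140 min = 5:11 PM.
The QC check starts at 5:11 PM − 207 min = 1:44 PM.
Stage 2 ends at 1:44 PM + 252 min = 5:56 PM.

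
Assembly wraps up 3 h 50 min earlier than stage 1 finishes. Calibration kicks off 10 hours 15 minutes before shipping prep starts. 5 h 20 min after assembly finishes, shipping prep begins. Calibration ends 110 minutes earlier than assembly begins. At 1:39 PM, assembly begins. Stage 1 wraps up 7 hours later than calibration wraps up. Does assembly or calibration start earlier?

Calibration ends at 1:39 PM − 110 min = 11:49 AM.
Stage 1 ends at 11:49 AM + 420 min = 6:49 PM.
Assembly ends at 6:49 PM − 230 min = 2:59 PM.
Shipping prep starts at 2:59 PM + 320 min = 8:19 PM.
Calibration starts at 8:19 PM − 615 min = 10:04 AM.
Assembly starts at 1:39 PM and calibration starts at 10:04 AM, so calibration is first.

calibration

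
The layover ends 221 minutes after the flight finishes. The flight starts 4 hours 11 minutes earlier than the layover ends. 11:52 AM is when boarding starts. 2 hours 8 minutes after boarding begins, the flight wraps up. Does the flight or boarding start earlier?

The flight ends at 11:52 AM + 128 min = 2:00 PM.
The layover ends at 2:00 PM + 221 min = 5:41 PM.
The flight starts at 5:41 PM − 251 min = 1:30 PM.
The flight starts at 1:30 PM and boarding starts at 11:52 AM, so boarding is first.

boarding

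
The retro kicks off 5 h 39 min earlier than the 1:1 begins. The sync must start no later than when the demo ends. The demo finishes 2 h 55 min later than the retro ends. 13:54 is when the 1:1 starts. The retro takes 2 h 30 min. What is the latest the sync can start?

The retro starts at 13:54 − 339 min = 08:15.
The retro ends at 08:15 + 150 min = 10:45.
The demo ends at 10:45 + 175 min = 13:40.
The sync is bounded by the demo, so the latest it can start is 13:40.

13:40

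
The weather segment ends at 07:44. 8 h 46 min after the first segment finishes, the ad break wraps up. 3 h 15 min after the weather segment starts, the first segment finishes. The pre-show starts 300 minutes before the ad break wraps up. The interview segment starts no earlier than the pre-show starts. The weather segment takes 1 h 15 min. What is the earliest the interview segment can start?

The weather segment starts at 07:44 − 75 min = 06:29.
The first segment ends at 06:29 + 195 min = 09:44.
The ad break ends at 09:44 + 526 min = 18:30.
The pre-show starts at 18:30 − 300 min = 13:30.
The interview segment is bounded by the pre-show, so the earliest it can start is 13:30.

13:30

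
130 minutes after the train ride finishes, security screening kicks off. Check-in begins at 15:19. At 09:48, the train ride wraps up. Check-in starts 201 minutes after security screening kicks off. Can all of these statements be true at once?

Yes

Security screening starts at 09:48 + 130 min = 11:58.
Check-in starts at 11:58 + 201 min = 15:19.
That matches the stated 15:19, so the schedule is consistent.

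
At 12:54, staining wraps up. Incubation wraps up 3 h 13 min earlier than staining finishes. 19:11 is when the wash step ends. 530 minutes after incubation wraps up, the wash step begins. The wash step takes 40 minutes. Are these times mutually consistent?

Yes

Incubation ends at 12:54 − 193 min = 09:41.
The wash step starts at 09:41 + 530 min = 18:31.
The wash step ends at 18:31 + 40 min = 19:11.
That matches the stated 19:11, so the schedule is consistent.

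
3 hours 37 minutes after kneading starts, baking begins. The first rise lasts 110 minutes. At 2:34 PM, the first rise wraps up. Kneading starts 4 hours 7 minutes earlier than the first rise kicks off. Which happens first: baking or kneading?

The first rise starts at 2:34 PM − 110 min = 12:44 PM.
Kneading starts at 12:44 PM − 247 min = 8:37 AM.
Baking starts at 8:37 AM + 217 min = 12:14 PM.
Baking starts at 12:14 PM and kneading starts at 8:37 AM, so kneading is first.

kneading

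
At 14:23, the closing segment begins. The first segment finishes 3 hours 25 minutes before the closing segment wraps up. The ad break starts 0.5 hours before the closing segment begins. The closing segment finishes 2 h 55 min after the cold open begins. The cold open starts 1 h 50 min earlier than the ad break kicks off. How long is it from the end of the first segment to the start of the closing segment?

The ad break starts at 14:23 − 30 min = 13:53.
The cold open starts at 13:53 − 110 min = 12:03.
The closing segment ends at 12:03 + 175 min = 14:58.
The first segment ends at 14:58 − 205 min = 11:33.
From 11:33 to 14:23 is 2 hours 50 minutes.

2 hours 50 minutes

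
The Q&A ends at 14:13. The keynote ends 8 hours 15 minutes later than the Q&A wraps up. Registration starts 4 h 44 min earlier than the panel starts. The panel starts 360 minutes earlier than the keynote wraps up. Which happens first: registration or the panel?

The keynote ends at 14:13 + 495 min = 22:28.
The panel starts at 22:28 − 360 min = 16:28.
Registration starts at 16:28 − 284 min = 11:44.
Registration starts at 11:44 and the panel starts at 16:28, so registration is first.

registration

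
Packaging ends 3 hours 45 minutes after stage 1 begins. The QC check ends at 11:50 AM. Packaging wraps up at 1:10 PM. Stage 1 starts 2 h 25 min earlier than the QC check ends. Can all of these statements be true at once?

Yes

Stage 1 starts at 11:50 AM − 145 min = 9:25 AM.
Packaging ends at 9:25 AM + 225 min = 1:10 PM.
That matches the stated 1:10 PM, so the schedule is consistent.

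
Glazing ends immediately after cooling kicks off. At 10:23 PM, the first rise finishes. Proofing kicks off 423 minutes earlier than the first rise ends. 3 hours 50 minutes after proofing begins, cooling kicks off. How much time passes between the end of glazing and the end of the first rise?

Proofing starts at 10:23 PM − 423 min = 3:20 PM.
Cooling starts at 3:20 PM + 230 min = 7:10 PM.
So glazing ends at 7:10 PM.
From 7:10 PM to 10:23 PM is 3 hours 13 minutes.

3 hours 13 minutes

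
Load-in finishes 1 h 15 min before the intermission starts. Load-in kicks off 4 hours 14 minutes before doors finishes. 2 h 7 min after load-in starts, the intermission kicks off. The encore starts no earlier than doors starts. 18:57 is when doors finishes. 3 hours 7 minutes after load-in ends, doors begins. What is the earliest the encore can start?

Load-in starts at 18:57 − 254 min = 14:43.
The intermission starts at 14:43 + 127 min = 16:50.
Load-in ends at 16:50 − 75 min = 15:35.
Doors starts at 15:35 + 187 min = 18:42.
The encore is bounded by doors, so the earliest it can start is 18:42.

18:42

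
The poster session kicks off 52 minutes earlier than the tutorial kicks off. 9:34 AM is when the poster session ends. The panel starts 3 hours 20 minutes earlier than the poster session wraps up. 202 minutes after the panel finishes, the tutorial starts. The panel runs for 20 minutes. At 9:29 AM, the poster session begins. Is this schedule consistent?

The panel starts at 9:34 AM − 200 min = 6:14 AM.
The panel ends at 6:14 AM + 20 min = 6:34 AM.
The tutorial starts at 6:34 AM + 202 min = 9:56 AM.
The poster session starts at 9:56 AM − 52 min = 9:04 AM.
But the poster session is also said to start at 9:29 AM — a 25-minute conflict.

No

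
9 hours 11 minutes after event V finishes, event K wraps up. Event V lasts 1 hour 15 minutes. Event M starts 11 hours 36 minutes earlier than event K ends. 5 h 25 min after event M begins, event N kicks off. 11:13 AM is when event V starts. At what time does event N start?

3:28 PM

Event V ends at 11:13 AM + 75 min = 12:28 PM.
Event K ends at 12:28 PM + 551 min = 9:39 PM.
Event M starts at 9:39 PM − 696 min = 10:03 AM.
Event N starts at 10:03 AM + 325 min = 3:28 PM.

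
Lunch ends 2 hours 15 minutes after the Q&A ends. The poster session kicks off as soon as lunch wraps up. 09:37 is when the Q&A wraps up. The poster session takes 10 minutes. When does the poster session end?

Lunch ends at 09:37 + 135 min = 11:52.
So the poster session starts at 11:52.
The poster session ends at 11:52 + 10 min = 12:02.

12:02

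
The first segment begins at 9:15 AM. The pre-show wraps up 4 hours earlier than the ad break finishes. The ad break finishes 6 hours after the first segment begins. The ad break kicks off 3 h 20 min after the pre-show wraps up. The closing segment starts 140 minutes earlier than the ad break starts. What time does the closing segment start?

The ad break ends at 9:15 AM + 360 min = 3:15 PM.
The pre-show ends at 3:15 PM − 240 min = 11:15 AM.
The ad break starts at 11:15 AM + 200 min = 2:35 PM.
The closing segment starts at 2:35 PM − 140 min = 12:15 PM.

12:15 PM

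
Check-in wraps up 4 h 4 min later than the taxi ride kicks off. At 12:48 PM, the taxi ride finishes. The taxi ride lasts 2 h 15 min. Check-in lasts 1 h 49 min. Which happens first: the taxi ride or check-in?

the taxi ride

The taxi ride starts at 12:48 PM − 135 min = 10:33 AM.
Check-in ends at 10:33 AM + 244 min = 2:37 PM.
Check-in starts at 2:37 PM − 109 min = 12:48 PM.
The taxi ride starts at 10:33 AM and check-in starts at 12:48 PM, so the taxi ride is first.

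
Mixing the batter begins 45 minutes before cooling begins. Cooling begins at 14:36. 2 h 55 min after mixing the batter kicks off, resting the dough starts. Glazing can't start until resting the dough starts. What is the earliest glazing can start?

Mixing the batter starts at 14:36 − 45 min = 13:51.
Resting the dough starts at 13:51 + 175 min = 16:46.
Glazing is bounded by resting the dough, so the earliest it can start is 16:46.

16:46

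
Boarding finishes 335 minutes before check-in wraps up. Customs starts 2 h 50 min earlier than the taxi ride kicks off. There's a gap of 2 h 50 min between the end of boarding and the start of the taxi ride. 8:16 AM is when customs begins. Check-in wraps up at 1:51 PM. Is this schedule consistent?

Yes

Boarding ends at 1:51 PM − 335 min = 8:16 AM.
The taxi ride starts at 8:16 AM + 170 min = 11:06 AM.
Customs starts at 11:06 AM − 170 min = 8:16 AM.
That matches the stated 8:16 AM, so the schedule is consistent.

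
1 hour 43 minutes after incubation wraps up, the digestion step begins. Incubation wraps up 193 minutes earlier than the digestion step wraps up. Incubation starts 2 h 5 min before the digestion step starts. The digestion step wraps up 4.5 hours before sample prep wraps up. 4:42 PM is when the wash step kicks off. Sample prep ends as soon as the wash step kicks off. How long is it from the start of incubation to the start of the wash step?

485 minutes

Sample prep ends at 4:42 PM.
The digestion step ends at 4:42 PM − 270 min = 12:12 PM.
Incubation ends at 12:12 PM − 193 min = 8:59 AM.
The digestion step starts at 8:59 AM + 103 min = 10:42 AM.
Incubation starts at 10:42 AM − 125 min = 8:37 AM.
From 8:37 AM to 4:42 PM is 485 minutes.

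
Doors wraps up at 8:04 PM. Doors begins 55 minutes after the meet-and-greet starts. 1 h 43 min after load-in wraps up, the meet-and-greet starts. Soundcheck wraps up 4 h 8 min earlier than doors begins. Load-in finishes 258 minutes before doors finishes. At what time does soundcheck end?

2:16 PM

Load-in ends at 8:04 PM − 258 min = 3:46 PM.
The meet-and-greet starts at 3:46 PM + 103 min = 5:29 PM.
Doors starts at 5:29 PM + 55 min = 6:24 PM.
Soundcheck ends at 6:24 PM − 248 min = 2:16 PM.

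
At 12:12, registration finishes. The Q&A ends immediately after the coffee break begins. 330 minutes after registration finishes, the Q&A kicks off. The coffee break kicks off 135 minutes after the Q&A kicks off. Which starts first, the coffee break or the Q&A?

The Q&A starts at 12:12 + 330 min = 17:42.
The coffee break starts at 17:42 + 135 min = 19:57.
The coffee break starts at 19:57 and the Q&A starts at 17:42, so the Q&A is first.

the Q&A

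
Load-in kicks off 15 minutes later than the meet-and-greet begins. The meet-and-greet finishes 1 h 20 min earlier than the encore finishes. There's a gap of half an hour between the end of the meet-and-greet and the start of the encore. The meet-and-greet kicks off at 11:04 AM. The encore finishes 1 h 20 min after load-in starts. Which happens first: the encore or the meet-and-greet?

Load-in starts at 11:04 AM + 15 min = 11:19 AM.
The encore ends at 11:19 AM + 80 min = 12:39 PM.
The meet-and-greet ends at 12:39 PM − 80 min = 11:19 AM.
The encore starts at 11:19 AM + 30 min = 11:49 AM.
The encore starts at 11:49 AM and the meet-and-greet starts at 11:04 AM, so the meet-and-greet is first.

the meet-and-greet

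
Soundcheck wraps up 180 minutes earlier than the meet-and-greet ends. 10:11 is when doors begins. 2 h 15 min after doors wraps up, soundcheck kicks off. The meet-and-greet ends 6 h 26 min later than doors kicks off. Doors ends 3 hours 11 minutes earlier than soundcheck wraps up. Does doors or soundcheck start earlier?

The meet-and-greet ends at 10:11 + 386 min = 16:37.
Soundcheck ends at 16:37 − 180 min = 13:37.
Doors ends at 13:37 − 191 min = 10:26.
Soundcheck starts at 10:26 + 135 min = 12:41.
Doors starts at 10:11 and soundcheck starts at 12:41, so doors is first.

doors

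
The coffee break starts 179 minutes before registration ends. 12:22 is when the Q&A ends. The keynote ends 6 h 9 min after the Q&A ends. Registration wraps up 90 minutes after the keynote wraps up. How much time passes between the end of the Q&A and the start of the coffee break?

The keynote ends at 12:22 + 369 min = 18:31.
Registration ends at 18:31 + 90 min = 20:01.
The coffee break starts at 20:01 − 179 min = 17:02.
From 12:22 to 17:02 is 4 hours 40 minutes.

4 hours 40 minutes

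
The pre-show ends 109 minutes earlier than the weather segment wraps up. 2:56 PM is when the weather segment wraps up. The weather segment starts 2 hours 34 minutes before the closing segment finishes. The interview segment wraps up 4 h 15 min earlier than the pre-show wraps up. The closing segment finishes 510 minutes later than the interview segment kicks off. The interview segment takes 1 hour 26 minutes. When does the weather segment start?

The pre-show ends at 2:56 PM − 109 min = 1:07 PM.
The interview segment ends at 1:07 PM − 255 min = 8:52 AM.
The interview segment starts at 8:52 AM − 86 min = 7:26 AM.
The closing segment ends at 7:26 AM + 510 min = 3:56 PM.
The weather segment starts at 3:56 PM − 154 min = 1:22 PM.

1:22 PM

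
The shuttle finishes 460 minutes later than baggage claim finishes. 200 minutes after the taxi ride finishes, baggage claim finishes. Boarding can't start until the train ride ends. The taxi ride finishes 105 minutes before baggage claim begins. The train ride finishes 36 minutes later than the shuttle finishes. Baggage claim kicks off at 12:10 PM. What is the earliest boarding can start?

10:01 PM

The taxi ride ends at 12:10 PM − 105 min = 10:25 AM.
Baggage claim ends at 10:25 AM + 200 min = 1:45 PM.
The shuttle ends at 1:45 PM + 460 min = 9:25 PM.
The train ride ends at 9:25 PM + 36 min = 10:01 PM.
Boarding is bounded by the train ride, so the earliest it can start is 10:01 PM.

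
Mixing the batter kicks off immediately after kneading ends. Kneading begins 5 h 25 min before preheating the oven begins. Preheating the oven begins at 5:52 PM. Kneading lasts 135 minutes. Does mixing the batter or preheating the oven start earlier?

Kneading starts at 5:52 PM − 325 min = 12:27 PM.
Kneading ends at 12:27 PM + 135 min = 2:42 PM.
So mixing the batter starts at 2:42 PM.
Mixing the batter starts at 2:42 PM and preheating the oven starts at 5:52 PM, so mixing the batter is first.

mixing the batter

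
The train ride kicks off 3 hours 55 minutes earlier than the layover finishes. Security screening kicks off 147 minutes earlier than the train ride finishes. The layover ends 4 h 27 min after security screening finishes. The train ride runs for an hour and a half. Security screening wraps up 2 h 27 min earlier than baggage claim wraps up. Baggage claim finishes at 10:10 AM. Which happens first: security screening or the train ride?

Security screening ends at 10:10 AM − 147 min = 7:43 AM.
The layover ends at 7:43 AM + 267 min = 12:10 PM.
The train ride starts at 12:10 PM − 235 min = 8:15 AM.
The train ride ends at 8:15 AM + 90 min = 9:45 AM.
Security screening starts at 9:45 AM − 147 min = 7:18 AM.
Security screening starts at 7:18 AM and the train ride starts at 8:15 AM, so security screening is first.

security screening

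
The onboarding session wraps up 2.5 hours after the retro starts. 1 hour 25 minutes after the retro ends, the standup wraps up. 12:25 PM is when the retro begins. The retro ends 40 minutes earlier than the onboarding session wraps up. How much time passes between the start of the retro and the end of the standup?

3 hours 15 minutes

The onboarding session ends at 12:25 PM + 150 min = 2:55 PM.
The retro ends at 2:55 PM − 40 min = 2:15 PM.
The standup ends at 2:15 PM + 85 min = 3:40 PM.
From 12:25 PM to 3:40 PM is 3 hours 15 minutes.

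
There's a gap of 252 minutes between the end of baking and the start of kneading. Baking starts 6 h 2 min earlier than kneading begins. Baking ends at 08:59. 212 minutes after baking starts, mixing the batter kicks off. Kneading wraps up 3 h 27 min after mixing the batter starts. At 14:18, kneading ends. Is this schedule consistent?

Kneading starts at 08:59 + 252 min = 13:11.
Baking starts at 13:11 − 362 min = 07:09.
Mixing the batter starts at 07:09 + 212 min = 10:41.
Kneading ends at 10:41 + 207 min = 14:08.
But kneading is also said to end at 14:18 — a 10-minute conflict.

No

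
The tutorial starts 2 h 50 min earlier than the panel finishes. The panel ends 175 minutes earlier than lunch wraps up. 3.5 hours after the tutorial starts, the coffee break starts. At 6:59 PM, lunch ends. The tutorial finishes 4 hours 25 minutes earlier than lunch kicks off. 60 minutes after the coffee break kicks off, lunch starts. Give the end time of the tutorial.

1:19 PM

The panel ends at 6:59 PM − 175 min = 4:04 PM.
The tutorial starts at 4:04 PM − 170 min = 1:14 PM.
The coffee break starts at 1:14 PM + 210 min = 4:44 PM.
Lunch starts at 4:44 PM + 60 min = 5:44 PM.
The tutorial ends at 5:44 PM − 265 min = 1:19 PM.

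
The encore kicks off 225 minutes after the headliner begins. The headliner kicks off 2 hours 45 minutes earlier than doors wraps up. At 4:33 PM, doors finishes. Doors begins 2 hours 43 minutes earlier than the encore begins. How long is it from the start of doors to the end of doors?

103 minutes

The headliner starts at 4:33 PM − 165 min = 1:48 PM.
The encore starts at 1:48 PM + 225 min = 5:33 PM.
Doors starts at 5:33 PM − 163 min = 2:50 PM.
From 2:50 PM to 4:33 PM is 103 minutes.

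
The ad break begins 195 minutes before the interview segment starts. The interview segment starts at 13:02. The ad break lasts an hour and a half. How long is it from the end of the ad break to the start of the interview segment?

The ad break starts at 13:02 − 195 min = 09:47.
The ad break ends at 09:47 + 90 min = 11:17.
From 11:17 to 13:02 is 1 hour 45 minutes.

1 hour 45 minutes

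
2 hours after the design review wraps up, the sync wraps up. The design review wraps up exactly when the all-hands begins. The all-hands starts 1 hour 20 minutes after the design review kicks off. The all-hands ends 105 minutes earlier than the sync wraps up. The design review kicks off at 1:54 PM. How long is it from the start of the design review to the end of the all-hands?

The all-hands starts at 1:54 PM + 80 min = 3:14 PM.
So the design review ends at 3:14 PM.
The sync ends at 3:14 PM + 120 min = 5:14 PM.
The all-hands ends at 5:14 PM − 105 min = 3:29 PM.
From 1:54 PM to 3:29 PM is 1 h 35 min.

1 h 35 min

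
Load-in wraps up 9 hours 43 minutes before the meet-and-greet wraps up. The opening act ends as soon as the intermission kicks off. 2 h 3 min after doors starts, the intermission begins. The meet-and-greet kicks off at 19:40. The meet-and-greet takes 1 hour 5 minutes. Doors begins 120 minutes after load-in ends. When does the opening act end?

15:05

The meet-and-greet ends at 19:40 + 65 min = 20:45.
Load-in ends at 20:45 − 583 min = 11:02.
Doors starts at 11:02 + 120 min = 13:02.
The intermission starts at 13:02 + 123 min = 15:05.
So the opening act ends at 15:05.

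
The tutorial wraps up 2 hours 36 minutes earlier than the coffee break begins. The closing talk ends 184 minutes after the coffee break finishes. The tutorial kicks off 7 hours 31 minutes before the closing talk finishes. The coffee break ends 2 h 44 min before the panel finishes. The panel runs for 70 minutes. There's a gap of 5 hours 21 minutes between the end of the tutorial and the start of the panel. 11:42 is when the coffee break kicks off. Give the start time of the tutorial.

The tutorial ends at 11:42 − 156 min = 09:06.
The panel starts at 09:06 + 321 min = 14:27.
The panel ends at 14:27 + 70 min = 15:37.
The coffee break ends at 15:37 − 164 min = 12:53.
The closing talk ends at 12:53 + 184 min = 15:57.
The tutorial starts at 15:57 − 451 min = 08:26.

08:26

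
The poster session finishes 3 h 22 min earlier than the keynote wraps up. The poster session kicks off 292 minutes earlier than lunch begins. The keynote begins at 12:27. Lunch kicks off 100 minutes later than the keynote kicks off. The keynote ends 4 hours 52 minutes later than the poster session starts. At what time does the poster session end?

Lunch starts at 12:27 + 100 min = 14:07.
The poster session starts at 14:07 − 292 min = 09:15.
The keynote ends at 09:15 + 292 min = 14:07.
The poster session ends at 14:07 − 202 min = 10:45.

10:45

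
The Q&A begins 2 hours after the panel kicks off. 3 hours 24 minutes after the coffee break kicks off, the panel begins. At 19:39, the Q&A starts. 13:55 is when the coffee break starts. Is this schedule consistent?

The panel starts at 13:55 + 204 min = 17:19.
The Q&A starts at 17:19 + 120 min = 19:19.
But the Q&A is also said to start at 19:39 — a 20-minute conflict.

No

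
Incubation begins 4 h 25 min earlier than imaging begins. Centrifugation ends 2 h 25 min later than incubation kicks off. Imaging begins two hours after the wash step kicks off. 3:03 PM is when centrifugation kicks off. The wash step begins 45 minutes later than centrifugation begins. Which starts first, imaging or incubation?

incubation

The wash step starts at 3:03 PM + 45 min = 3:48 PM.
Imaging starts at 3:48 PM + 120 min = 5:48 PM.
Incubation starts at 5:48 PM − 265 min = 1:23 PM.
Imaging starts at 5:48 PM and incubation starts at 1:23 PM, so incubation is first.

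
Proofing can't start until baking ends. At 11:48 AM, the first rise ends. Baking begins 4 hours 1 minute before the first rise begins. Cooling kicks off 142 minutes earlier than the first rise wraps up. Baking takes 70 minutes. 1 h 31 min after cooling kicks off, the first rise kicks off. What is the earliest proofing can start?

Cooling starts at 11:48 AM − 142 min = 9:26 AM.
The first rise starts at 9:26 AM + 91 min = 10:57 AM.
Baking starts at 10:57 AM − 241 min = 6:56 AM.
Baking ends at 6:56 AM + 70 min = 8:06 AM.
Proofing is bounded by baking, so the earliest it can start is 8:06 AM.

8:06 AM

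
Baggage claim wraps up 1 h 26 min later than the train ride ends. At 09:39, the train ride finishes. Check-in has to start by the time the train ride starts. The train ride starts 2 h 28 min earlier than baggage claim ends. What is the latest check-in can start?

Baggage claim ends at 09:39 + 86 min = 11:05.
The train ride starts at 11:05 − 148 min = 08:37.
Check-in is bounded by the train ride, so the latest it can start is 08:37.

08:37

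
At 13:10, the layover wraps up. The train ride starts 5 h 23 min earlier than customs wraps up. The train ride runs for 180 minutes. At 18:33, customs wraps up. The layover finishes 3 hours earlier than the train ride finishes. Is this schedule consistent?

The train ride starts at 18:33 − 323 min = 13:10.
The train ride ends at 13:10 + 180 min = 16:10.
The layover ends at 16:10 − 180 min = 13:10.
That matches the stated 13:10, so the schedule is consistent.

Yes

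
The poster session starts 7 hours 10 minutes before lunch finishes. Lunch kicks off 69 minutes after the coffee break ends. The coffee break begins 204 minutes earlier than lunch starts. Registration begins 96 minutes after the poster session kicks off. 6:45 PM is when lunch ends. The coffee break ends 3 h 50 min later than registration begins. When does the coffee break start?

The poster session starts at 6:45 PM − 430 min = 11:35 AM.
Registration starts at 11:35 AM + 96 min = 1:11 PM.
The coffee break ends at 1:11 PM + 230 min = 5:01 PM.
Lunch starts at 5:01 PM + 69 min = 6:10 PM.
The coffee break starts at 6:10 PM − 204 min = 2:46 PM.

2:46 PM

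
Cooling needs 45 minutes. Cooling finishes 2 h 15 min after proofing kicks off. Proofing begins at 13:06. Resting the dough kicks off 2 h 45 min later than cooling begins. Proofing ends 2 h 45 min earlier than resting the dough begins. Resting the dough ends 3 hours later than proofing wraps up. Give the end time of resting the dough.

Cooling ends at 13:06 + 135 min = 15:21.
Cooling starts at 15:21 − 45 min = 14:36.
Resting the dough starts at 14:36 + 165 min = 17:21.
Proofing ends at 17:21 − 165 min = 14:36.
Resting the dough ends at 14:36 + 180 min = 17:36.

17:36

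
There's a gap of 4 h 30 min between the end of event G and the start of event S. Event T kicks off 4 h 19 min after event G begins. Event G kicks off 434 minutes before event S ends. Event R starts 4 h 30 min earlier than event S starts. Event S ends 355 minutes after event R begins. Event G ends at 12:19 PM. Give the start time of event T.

3:19 PM

Event S starts at 12:19 PM + 270 min = 4:49 PM.
Event R starts at 4:49 PM − 270 min = 12:19 PM.
Event S ends at 12:19 PM + 355 min = 6:14 PM.
Event G starts at 6:14 PM − 434 min = 11:00 AM.
Event T starts at 11:00 AM + 259 min = 3:19 PM.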